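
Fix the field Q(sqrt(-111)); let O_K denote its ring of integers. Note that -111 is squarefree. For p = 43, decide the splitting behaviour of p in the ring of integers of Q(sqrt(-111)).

p is inert

-111 mod 4 = 1, hence disc K = -111 and O_K = ℤ[(1+√-111)/2].
43 ∤ -111, so 43 is unramified.
Compute (-111/43) via Euler: 18^((43-1)/2) mod 43 = 42, so (-111/43) = -1.
(-111/43) = -1, so 43 is inert.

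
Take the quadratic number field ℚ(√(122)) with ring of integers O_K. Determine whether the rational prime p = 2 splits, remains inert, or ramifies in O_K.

2 is ramified

Since 122 ≢ 1 mod 4, the ring of integers is ℤ[√122] with discriminant 4·122 = 488.
Ramification test: 2 | 488. The prime 2 ramifies in K.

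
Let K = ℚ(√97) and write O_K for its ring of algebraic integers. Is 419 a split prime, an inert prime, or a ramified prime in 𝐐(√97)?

p splits

97 mod 4 = 1, hence disc K = 97 and O_K = ℤ[(1+√97)/2].
disc(K) = 97 is not divisible by 419; 419 is unramified.
Compute (97/419) via Euler: 97^((419-1)/2) mod 419 = 1, so (97/419) = 1.
d is a quadratic residue mod p, hence 419 splits in O_K.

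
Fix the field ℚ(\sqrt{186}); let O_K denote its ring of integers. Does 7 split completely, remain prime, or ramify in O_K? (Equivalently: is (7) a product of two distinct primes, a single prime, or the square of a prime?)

p splits

186 mod 4 = 2, hence disc K = 4·186 = 744 and O_K = ℤ[√186].
7 ∤ 744, so 7 is unramified.
Legendre symbol by Euler's criterion: (186/7) ≡ 186^3 ≡ 1 (mod 7), i.e. (186/7) = 1.
d is a quadratic residue mod p, hence 7 splits in O_K.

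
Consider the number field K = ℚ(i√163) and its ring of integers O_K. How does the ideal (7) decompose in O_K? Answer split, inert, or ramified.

inert — (7) stays prime in O_K

Since -163 ≡ 1 mod 4, the ring of integers is ℤ[(1+√-163)/2] with discriminant -163.
Since gcd(7, -163) = 1 the prime 7 does not ramify.
Legendre symbol by Euler's criterion: (-163/7) ≡ (-163)^3 ≡ 6 (mod 7), i.e. (-163/7) = -1.
d is a non-residue mod p, hence 7 remains inert in O_K.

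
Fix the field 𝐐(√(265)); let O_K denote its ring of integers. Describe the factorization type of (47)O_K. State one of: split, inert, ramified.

d = 265 ≡ 1 (mod 4), so O_K = ℤ[(1+√265)/2] and disc(K) = d = 265.
47 ∤ 265, so 47 is unramified.
Legendre symbol by Euler's criterion: (265/47) ≡ 265^23 ≡ 46 (mod 47), i.e. (265/47) = -1.
(265/47) = -1, so 47 is inert.

p is inert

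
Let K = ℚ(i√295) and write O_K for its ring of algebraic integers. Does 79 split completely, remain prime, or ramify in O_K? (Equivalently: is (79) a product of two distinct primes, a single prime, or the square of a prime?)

-295 mod 4 = 1, hence disc K = -295 and O_K = ℤ[(1+√-295)/2].
79 ∤ -295, so 79 is unramified.
(-295/79) = 21^39 mod 79 = 1, giving Legendre symbol 1.
Legendre symbol 1 ⇒ 79 is split.

79 splits in O_K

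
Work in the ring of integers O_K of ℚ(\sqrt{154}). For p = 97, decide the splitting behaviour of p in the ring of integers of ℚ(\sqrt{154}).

Since 154 ≢ 1 mod 4, the ring of integers is ℤ[√154] with discriminant 4·154 = 616.
disc(K) = 616 is not divisible by 97; 97 is unramified.
Euler's criterion: 154^48 mod 97 = 96. Thus (154|97) = -1.
(154/97) = -1, so 97 is inert.

p is inert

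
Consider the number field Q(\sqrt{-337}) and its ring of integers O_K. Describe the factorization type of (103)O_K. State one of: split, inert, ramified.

inert

d = -337 ≡ 3 (mod 4), so O_K = ℤ[√-337] and disc(K) = 4d = -1348.
disc(K) = -1348 is not divisible by 103; 103 is unramified.
Compute (-337/103) via Euler: 75^((103-1)/2) mod 103 = 102, so (-337/103) = -1.
Legendre symbol -1 ⇒ 103 is inert.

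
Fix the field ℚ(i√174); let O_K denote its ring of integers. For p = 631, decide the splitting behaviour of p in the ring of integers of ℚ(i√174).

-174 mod 4 = 2, hence disc K = 4·(-174) = -696 and O_K = ℤ[√-174].
Since gcd(631, -696) = 1 the prime 631 does not ramify.
Legendre symbol by Euler's criterion: (-174/631) ≡ (-174)^315 ≡ 1 (mod 631), i.e. (-174/631) = 1.
(-174/631) = 1, so 631 splits.

split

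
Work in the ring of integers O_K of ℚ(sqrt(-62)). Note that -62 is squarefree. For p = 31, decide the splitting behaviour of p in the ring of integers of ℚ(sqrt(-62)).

Since -62 ≢ 1 mod 4, the ring of integers is ℤ[√-62] with discriminant 4·(-62) = -248.
disc(K) = -248 = 31·(-8), so p = 31 is ramified.

ramified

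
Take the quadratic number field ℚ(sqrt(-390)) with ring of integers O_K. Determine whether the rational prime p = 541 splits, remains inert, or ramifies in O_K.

Since -390 ≢ 1 mod 4, the ring of integers is ℤ[√-390] with discriminant 4·(-390) = -1560.
541 ∤ -1560, so 541 is unramified.
Compute (-390/541) via Euler: 151^((541-1)/2) mod 541 = 1, so (-390/541) = 1.
Legendre symbol 1 ⇒ 541 is split.

p splits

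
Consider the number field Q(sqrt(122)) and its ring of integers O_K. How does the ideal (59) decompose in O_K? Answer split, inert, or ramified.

122 mod 4 = 2, hence disc K = 4·122 = 488 and O_K = ℤ[√122].
disc(K) = 488 is not divisible by 59; 59 is unramified.
Legendre symbol by Euler's criterion: (122/59) ≡ 122^29 ≡ 1 (mod 59), i.e. (122/59) = 1.
Legendre symbol 1 ⇒ 59 is split.

split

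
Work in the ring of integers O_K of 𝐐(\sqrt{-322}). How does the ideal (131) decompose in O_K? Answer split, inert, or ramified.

131 remains inert

d = -322 ≡ 2 (mod 4), so O_K = ℤ[√-322] and disc(K) = 4d = -1288.
disc(K) = -1288 is not divisible by 131; 131 is unramified.
Compute (-322/131) via Euler: 71^((131-1)/2) mod 131 = 130, so (-322/131) = -1.
(-322/131) = -1, so 131 is inert.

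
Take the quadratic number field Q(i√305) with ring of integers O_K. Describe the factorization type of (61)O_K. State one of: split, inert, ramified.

-305 mod 4 = 3, hence disc K = 4·(-305) = -1220 and O_K = ℤ[√-305].
disc(K) = -1220 = 61·(-20), so p = 61 is ramified.

p ramifies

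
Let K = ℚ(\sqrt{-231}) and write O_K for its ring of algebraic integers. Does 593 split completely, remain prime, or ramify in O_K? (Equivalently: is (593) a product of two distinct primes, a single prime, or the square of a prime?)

Since -231 ≡ 1 mod 4, the ring of integers is ℤ[(1+√-231)/2] with discriminant -231.
593 ∤ -231, so 593 is unramified.
Euler's criterion: (-231)^296 mod 593 = 592. Thus (-231|593) = -1.
Legendre symbol -1 ⇒ 593 is inert.

inert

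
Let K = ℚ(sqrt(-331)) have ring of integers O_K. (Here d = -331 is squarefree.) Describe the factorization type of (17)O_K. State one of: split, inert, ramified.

splits completely

Since -331 ≡ 1 mod 4, the ring of integers is ℤ[(1+√-331)/2] with discriminant -331.
17 ∤ -331, so 17 is unramified.
Legendre symbol by Euler's criterion: (-331/17) ≡ (-331)^8 ≡ 1 (mod 17), i.e. (-331/17) = 1.
Legendre symbol 1 ⇒ 17 is split.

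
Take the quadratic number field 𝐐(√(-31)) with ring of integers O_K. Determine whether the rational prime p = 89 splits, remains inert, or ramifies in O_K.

inert

Since -31 ≡ 1 mod 4, the ring of integers is ℤ[(1+√-31)/2] with discriminant -31.
disc(K) = -31 is not divisible by 89; 89 is unramified.
Legendre symbol by Euler's criterion: (-31/89) ≡ (-31)^44 ≡ 88 (mod 89), i.e. (-31/89) = -1.
(-31/89) = -1, so 89 is inert.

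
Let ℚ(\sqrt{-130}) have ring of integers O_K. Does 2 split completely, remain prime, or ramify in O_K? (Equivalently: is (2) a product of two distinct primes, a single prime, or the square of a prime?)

ramifies in O_K

d = -130 ≡ 2 (mod 4), so O_K = ℤ[√-130] and disc(K) = 4d = -520.
2 divides disc(K) = -520, so 2 ramifies.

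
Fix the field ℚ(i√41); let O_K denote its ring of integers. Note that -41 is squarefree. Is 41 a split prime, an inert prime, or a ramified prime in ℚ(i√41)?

p ramifies

Since -41 ≢ 1 mod 4, the ring of integers is ℤ[√-41] with discriminant 4·(-41) = -164.
41 divides disc(K) = -164, so 41 ramifies.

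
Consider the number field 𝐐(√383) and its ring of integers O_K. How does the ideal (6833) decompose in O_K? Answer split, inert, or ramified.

p splits

383 mod 4 = 3, hence disc K = 4·383 = 1532 and O_K = ℤ[√383].
6833 ∤ 1532, so 6833 is unramified.
Euler's criterion: 383^3416 mod 6833 = 1. Thus (383|6833) = 1.
Legendre symbol 1 ⇒ 6833 is split.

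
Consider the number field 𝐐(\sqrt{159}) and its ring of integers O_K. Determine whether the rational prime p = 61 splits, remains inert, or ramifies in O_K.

inert

d = 159 ≡ 3 (mod 4), so O_K = ℤ[√159] and disc(K) = 4d = 636.
disc(K) = 636 is not divisible by 61; 61 is unramified.
(159/61) = 37^30 mod 61 = 60, giving Legendre symbol -1.
(159/61) = -1, so 61 is inert.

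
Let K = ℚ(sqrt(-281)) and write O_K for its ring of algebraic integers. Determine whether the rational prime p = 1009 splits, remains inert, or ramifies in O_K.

Since -281 ≢ 1 mod 4, the ring of integers is ℤ[√-281] with discriminant 4·(-281) = -1124.
disc(K) = -1124 is not divisible by 1009; 1009 is unramified.
Compute (-281/1009) via Euler: 728^((1009-1)/2) mod 1009 = 1008, so (-281/1009) = -1.
d is a non-residue mod p, hence 1009 remains inert in O_K.

inert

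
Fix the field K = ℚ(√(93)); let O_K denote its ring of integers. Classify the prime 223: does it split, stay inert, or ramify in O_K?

Since 93 ≡ 1 mod 4, the ring of integers is ℤ[(1+√93)/2] with discriminant 93.
223 ∤ 93, so 223 is unramified.
Compute (93/223) via Euler: 93^((223-1)/2) mod 223 = 222, so (93/223) = -1.
Legendre symbol -1 ⇒ 223 is inert.

p is inert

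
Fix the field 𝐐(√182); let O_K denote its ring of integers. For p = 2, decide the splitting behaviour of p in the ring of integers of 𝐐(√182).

182 mod 4 = 2, hence disc K = 4·182 = 728 and O_K = ℤ[√182].
Ramification test: 2 | 728. The prime 2 ramifies in K.

ramified — (2) = 𝔭²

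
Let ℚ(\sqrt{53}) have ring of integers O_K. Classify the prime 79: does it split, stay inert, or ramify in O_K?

79 remains inert

d = 53 ≡ 1 (mod 4), so O_K = ℤ[(1+√53)/2] and disc(K) = d = 53.
Since gcd(79, 53) = 1 the prime 79 does not ramify.
Compute (53/79) via Euler: 53^((79-1)/2) mod 79 = 78, so (53/79) = -1.
d is a non-residue mod p, hence 79 remains inert in O_K.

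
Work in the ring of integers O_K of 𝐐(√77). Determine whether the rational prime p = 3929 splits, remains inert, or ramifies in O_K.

Since 77 ≡ 1 mod 4, the ring of integers is ℤ[(1+√77)/2] with discriminant 77.
disc(K) = 77 is not divisible by 3929; 3929 is unramified.
(77/3929) = 77^1964 mod 3929 = 3928, giving Legendre symbol -1.
(77/3929) = -1, so 3929 is inert.

remains prime (inert)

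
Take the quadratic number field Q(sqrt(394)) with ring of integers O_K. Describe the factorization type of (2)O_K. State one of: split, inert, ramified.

ramified — (2) = 𝔭²

Since 394 ≢ 1 mod 4, the ring of integers is ℤ[√394] with discriminant 4·394 = 1576.
disc(K) = 1576 = 2·788, so p = 2 is ramified.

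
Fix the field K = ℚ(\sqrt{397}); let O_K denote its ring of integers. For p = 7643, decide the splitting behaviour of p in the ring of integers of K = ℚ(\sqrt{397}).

Since 397 ≡ 1 mod 4, the ring of integers is ℤ[(1+√397)/2] with discriminant 397.
Since gcd(7643, 397) = 1 the prime 7643 does not ramify.
Compute (397/7643) via Euler: 397^((7643-1)/2) mod 7643 = 1, so (397/7643) = 1.
d is a quadratic residue mod p, hence 7643 splits in O_K.

split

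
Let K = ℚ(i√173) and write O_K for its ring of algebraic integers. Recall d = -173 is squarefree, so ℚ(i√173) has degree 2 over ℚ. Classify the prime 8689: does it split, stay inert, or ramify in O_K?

inert

Since -173 ≢ 1 mod 4, the ring of integers is ℤ[√-173] with discriminant 4·(-173) = -692.
Since gcd(8689, -692) = 1 the prime 8689 does not ramify.
Compute (-173/8689) via Euler: 8516^((8689-1)/2) mod 8689 = 8688, so (-173/8689) = -1.
d is a non-residue mod p, hence 8689 remains inert in O_K.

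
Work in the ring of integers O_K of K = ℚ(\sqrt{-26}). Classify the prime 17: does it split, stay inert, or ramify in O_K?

17 splits in O_K

d = -26 ≡ 2 (mod 4), so O_K = ℤ[√-26] and disc(K) = 4d = -104.
Since gcd(17, -104) = 1 the prime 17 does not ramify.
Legendre symbol by Euler's criterion: (-26/17) ≡ (-26)^8 ≡ 1 (mod 17), i.e. (-26/17) = 1.
Legendre symbol 1 ⇒ 17 is split.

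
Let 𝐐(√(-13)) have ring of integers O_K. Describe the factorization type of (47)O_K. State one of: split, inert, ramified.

47 splits in O_K

d = -13 ≡ 3 (mod 4), so O_K = ℤ[√-13] and disc(K) = 4d = -52.
disc(K) = -52 is not divisible by 47; 47 is unramified.
Compute (-13/47) via Euler: 34^((47-1)/2) mod 47 = 1, so (-13/47) = 1.
(-13/47) = 1, so 47 splits.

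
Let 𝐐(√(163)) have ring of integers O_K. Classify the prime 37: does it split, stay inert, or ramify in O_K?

37 remains inert

Since 163 ≢ 1 mod 4, the ring of integers is ℤ[√163] with discriminant 4·163 = 652.
37 ∤ 652, so 37 is unramified.
(163/37) = 15^18 mod 37 = 36, giving Legendre symbol -1.
(163/37) = -1, so 37 is inert.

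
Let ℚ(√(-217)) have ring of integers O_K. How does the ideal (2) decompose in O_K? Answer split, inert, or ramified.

ramifies in O_K

-217 mod 4 = 3, hence disc K = 4·(-217) = -868 and O_K = ℤ[√-217].
disc(K) = -868 = 2·(-434), so p = 2 is ramified.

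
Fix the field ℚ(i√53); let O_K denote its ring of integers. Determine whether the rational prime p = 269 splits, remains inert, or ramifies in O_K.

-53 mod 4 = 3, hence disc K = 4·(-53) = -212 and O_K = ℤ[√-53].
disc(K) = -212 is not divisible by 269; 269 is unramified.
Legendre symbol by Euler's criterion: (-53/269) ≡ (-53)^134 ≡ 1 (mod 269), i.e. (-53/269) = 1.
Legendre symbol 1 ⇒ 269 is split.

p splits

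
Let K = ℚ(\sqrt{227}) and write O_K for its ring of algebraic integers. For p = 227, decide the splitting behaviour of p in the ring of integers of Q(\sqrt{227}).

227 mod 4 = 3, hence disc K = 4·227 = 908 and O_K = ℤ[√227].
227 divides disc(K) = 908, so 227 ramifies.

ramified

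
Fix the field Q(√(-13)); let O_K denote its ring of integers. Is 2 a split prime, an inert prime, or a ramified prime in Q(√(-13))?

2 is ramified

d = -13 ≡ 3 (mod 4), so O_K = ℤ[√-13] and disc(K) = 4d = -52.
Ramification test: 2 | -52. The prime 2 ramifies in K.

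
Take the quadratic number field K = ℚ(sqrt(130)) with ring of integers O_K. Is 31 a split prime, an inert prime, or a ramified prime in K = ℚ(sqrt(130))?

Since 130 ≢ 1 mod 4, the ring of integers is ℤ[√130] with discriminant 4·130 = 520.
31 ∤ 520, so 31 is unramified.
Legendre symbol by Euler's criterion: (130/31) ≡ 130^15 ≡ 30 (mod 31), i.e. (130/31) = -1.
(130/31) = -1, so 31 is inert.

p is inert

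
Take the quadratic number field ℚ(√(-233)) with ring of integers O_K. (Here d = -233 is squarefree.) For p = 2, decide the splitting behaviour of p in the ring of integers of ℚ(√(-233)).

-233 mod 4 = 3, hence disc K = 4·(-233) = -932 and O_K = ℤ[√-233].
Ramification test: 2 | -932. The prime 2 ramifies in K.

ramifies in O_K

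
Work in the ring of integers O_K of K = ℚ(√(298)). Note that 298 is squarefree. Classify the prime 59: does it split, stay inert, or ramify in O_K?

59 splits in O_K

Since 298 ≢ 1 mod 4, the ring of integers is ℤ[√298] with discriminant 4·298 = 1192.
59 ∤ 1192, so 59 is unramified.
(298/59) = 3^29 mod 59 = 1, giving Legendre symbol 1.
d is a quadratic residue mod p, hence 59 splits in O_K.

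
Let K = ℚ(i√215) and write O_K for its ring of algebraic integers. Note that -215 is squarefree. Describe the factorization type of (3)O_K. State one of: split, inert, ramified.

p splits

Since -215 ≡ 1 mod 4, the ring of integers is ℤ[(1+√-215)/2] with discriminant -215.
3 ∤ -215, so 3 is unramified.
Euler's criterion: (-215)^1 mod 3 = 1. Thus (-215|3) = 1.
d is a quadratic residue mod p, hence 3 splits in O_K.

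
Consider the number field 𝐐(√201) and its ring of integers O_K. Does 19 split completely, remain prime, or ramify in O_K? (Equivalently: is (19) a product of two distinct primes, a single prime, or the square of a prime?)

splits completely

201 mod 4 = 1, hence disc K = 201 and O_K = ℤ[(1+√201)/2].
19 ∤ 201, so 19 is unramified.
Euler's criterion: 201^9 mod 19 = 1. Thus (201|19) = 1.
d is a quadratic residue mod p, hence 19 splits in O_K.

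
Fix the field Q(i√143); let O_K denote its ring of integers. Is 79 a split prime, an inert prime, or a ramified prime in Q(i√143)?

p is inert

d = -143 ≡ 1 (mod 4), so O_K = ℤ[(1+√-143)/2] and disc(K) = d = -143.
disc(K) = -143 is not divisible by 79; 79 is unramified.
Euler's criterion: (-143)^39 mod 79 = 78. Thus (-143|79) = -1.
(-143/79) = -1, so 79 is inert.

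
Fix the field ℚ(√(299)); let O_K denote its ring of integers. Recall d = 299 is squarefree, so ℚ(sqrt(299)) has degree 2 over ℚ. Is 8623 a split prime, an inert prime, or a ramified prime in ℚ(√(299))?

8623 splits in O_K

299 mod 4 = 3, hence disc K = 4·299 = 1196 and O_K = ℤ[√299].
Since gcd(8623, 1196) = 1 the prime 8623 does not ramify.
Legendre symbol by Euler's criterion: (299/8623) ≡ 299^4311 ≡ 1 (mod 8623), i.e. (299/8623) = 1.
Legendre symbol 1 ⇒ 8623 is split.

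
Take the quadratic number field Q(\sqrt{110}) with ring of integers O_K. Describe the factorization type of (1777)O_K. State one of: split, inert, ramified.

split — (1777) = 𝔭₁𝔭₂ with 𝔭₁ ≠ 𝔭₂

d = 110 ≡ 2 (mod 4), so O_K = ℤ[√110] and disc(K) = 4d = 440.
Since gcd(1777, 440) = 1 the prime 1777 does not ramify.
Legendre symbol by Euler's criterion: (110/1777) ≡ 110^888 ≡ 1 (mod 1777), i.e. (110/1777) = 1.
Legendre symbol 1 ⇒ 1777 is split.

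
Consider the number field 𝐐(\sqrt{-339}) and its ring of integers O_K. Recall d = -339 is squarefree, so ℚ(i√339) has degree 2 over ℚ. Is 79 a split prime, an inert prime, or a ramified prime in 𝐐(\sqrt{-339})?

inert — (79) stays prime in O_K

d = -339 ≡ 1 (mod 4), so O_K = ℤ[(1+√-339)/2] and disc(K) = d = -339.
Since gcd(79, -339) = 1 the prime 79 does not ramify.
(-339/79) = 56^39 mod 79 = 78, giving Legendre symbol -1.
d is a non-residue mod p, hence 79 remains inert in O_K.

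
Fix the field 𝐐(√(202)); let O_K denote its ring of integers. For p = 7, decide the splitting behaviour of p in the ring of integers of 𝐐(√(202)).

7 remains inert

Since 202 ≢ 1 mod 4, the ring of integers is ℤ[√202] with discriminant 4·202 = 808.
disc(K) = 808 is not divisible by 7; 7 is unramified.
Compute (202/7) via Euler: 6^((7-1)/2) mod 7 = 6, so (202/7) = -1.
(202/7) = -1, so 7 is inert.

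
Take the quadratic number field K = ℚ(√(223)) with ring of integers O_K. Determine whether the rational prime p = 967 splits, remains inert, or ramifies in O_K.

split — (967) = 𝔭₁𝔭₂ with 𝔭₁ ≠ 𝔭₂

Since 223 ≢ 1 mod 4, the ring of integers is ℤ[√223] with discriminant 4·223 = 892.
Since gcd(967, 892) = 1 the prime 967 does not ramify.
Euler's criterion: 223^483 mod 967 = 1. Thus (223|967) = 1.
d is a quadratic residue mod p, hence 967 splits in O_K.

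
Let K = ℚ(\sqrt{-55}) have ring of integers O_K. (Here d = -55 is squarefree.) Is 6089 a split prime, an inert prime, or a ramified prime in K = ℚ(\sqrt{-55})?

remains prime (inert)

d = -55 ≡ 1 (mod 4), so O_K = ℤ[(1+√-55)/2] and disc(K) = d = -55.
Since gcd(6089, -55) = 1 the prime 6089 does not ramify.
Legendre symbol by Euler's criterion: (-55/6089) ≡ (-55)^3044 ≡ 6088 (mod 6089), i.e. (-55/6089) = -1.
Legendre symbol -1 ⇒ 6089 is inert.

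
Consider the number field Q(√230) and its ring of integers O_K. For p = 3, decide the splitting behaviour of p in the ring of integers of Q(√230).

3 remains inert

d = 230 ≡ 2 (mod 4), so O_K = ℤ[√230] and disc(K) = 4d = 920.
disc(K) = 920 is not divisible by 3; 3 is unramified.
Euler's criterion: 230^1 mod 3 = 2. Thus (230|3) = -1.
Legendre symbol -1 ⇒ 3 is inert.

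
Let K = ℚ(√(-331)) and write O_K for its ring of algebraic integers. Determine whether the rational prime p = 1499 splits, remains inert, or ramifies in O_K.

p is inert

-331 mod 4 = 1, hence disc K = -331 and O_K = ℤ[(1+√-331)/2].
1499 ∤ -331, so 1499 is unramified.
Euler's criterion: (-331)^749 mod 1499 = 1498. Thus (-331|1499) = -1.
(-331/1499) = -1, so 1499 is inert.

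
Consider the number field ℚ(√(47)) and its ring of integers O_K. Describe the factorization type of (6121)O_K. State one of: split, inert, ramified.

d = 47 ≡ 3 (mod 4), so O_K = ℤ[√47] and disc(K) = 4d = 188.
Since gcd(6121, 188) = 1 the prime 6121 does not ramify.
(47/6121) = 47^3060 mod 6121 = 6120, giving Legendre symbol -1.
Legendre symbol -1 ⇒ 6121 is inert.

remains prime (inert)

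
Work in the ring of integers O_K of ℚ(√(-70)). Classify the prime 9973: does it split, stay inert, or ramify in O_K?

d = -70 ≡ 2 (mod 4), so O_K = ℤ[√-70] and disc(K) = 4d = -280.
disc(K) = -280 is not divisible by 9973; 9973 is unramified.
Euler's criterion: (-70)^4986 mod 9973 = 9972. Thus (-70|9973) = -1.
(-70/9973) = -1, so 9973 is inert.

p is inert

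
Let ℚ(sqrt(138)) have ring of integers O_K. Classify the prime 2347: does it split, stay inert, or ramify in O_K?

2347 remains inert

Since 138 ≢ 1 mod 4, the ring of integers is ℤ[√138] with discriminant 4·138 = 552.
disc(K) = 552 is not divisible by 2347; 2347 is unramified.
(138/2347) = 138^1173 mod 2347 = 2346, giving Legendre symbol -1.
Legendre symbol -1 ⇒ 2347 is inert.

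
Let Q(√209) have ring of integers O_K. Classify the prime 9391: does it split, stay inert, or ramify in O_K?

209 mod 4 = 1, hence disc K = 209 and O_K = ℤ[(1+√209)/2].
disc(K) = 209 is not divisible by 9391; 9391 is unramified.
Legendre symbol by Euler's criterion: (209/9391) ≡ 209^4695 ≡ 9390 (mod 9391), i.e. (209/9391) = -1.
(209/9391) = -1, so 9391 is inert.

inert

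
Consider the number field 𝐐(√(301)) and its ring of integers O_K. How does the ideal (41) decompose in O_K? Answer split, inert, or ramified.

301 mod 4 = 1, hence disc K = 301 and O_K = ℤ[(1+√301)/2].
disc(K) = 301 is not divisible by 41; 41 is unramified.
Legendre symbol by Euler's criterion: (301/41) ≡ 301^20 ≡ 40 (mod 41), i.e. (301/41) = -1.
d is a non-residue mod p, hence 41 remains inert in O_K.

41 remains inert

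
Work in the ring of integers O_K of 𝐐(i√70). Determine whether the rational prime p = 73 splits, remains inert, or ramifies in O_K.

Since -70 ≢ 1 mod 4, the ring of integers is ℤ[√-70] with discriminant 4·(-70) = -280.
disc(K) = -280 is not divisible by 73; 73 is unramified.
(-70/73) = 3^36 mod 73 = 1, giving Legendre symbol 1.
Legendre symbol 1 ⇒ 73 is split.

split — (73) = 𝔭₁𝔭₂ with 𝔭₁ ≠ 𝔭₂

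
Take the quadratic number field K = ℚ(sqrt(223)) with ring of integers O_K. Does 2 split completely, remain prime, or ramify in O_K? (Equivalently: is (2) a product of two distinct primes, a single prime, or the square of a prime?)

d = 223 ≡ 3 (mod 4), so O_K = ℤ[√223] and disc(K) = 4d = 892.
2 divides disc(K) = 892, so 2 ramifies.

ramified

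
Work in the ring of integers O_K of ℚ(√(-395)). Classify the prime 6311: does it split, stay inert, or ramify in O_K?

p is inert

-395 mod 4 = 1, hence disc K = -395 and O_K = ℤ[(1+√-395)/2].
6311 ∤ -395, so 6311 is unramified.
Euler's criterion: (-395)^3155 mod 6311 = 6310. Thus (-395|6311) = -1.
(-395/6311) = -1, so 6311 is inert.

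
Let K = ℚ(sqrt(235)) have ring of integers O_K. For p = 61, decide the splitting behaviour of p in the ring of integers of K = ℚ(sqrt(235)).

splits completely

235 mod 4 = 3, hence disc K = 4·235 = 940 and O_K = ℤ[√235].
Since gcd(61, 940) = 1 the prime 61 does not ramify.
Compute (235/61) via Euler: 52^((61-1)/2) mod 61 = 1, so (235/61) = 1.
Legendre symbol 1 ⇒ 61 is split.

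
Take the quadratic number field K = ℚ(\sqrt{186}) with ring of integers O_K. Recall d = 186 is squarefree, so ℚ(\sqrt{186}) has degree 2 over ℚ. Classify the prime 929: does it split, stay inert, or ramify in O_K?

929 splits in O_K

Since 186 ≢ 1 mod 4, the ring of integers is ℤ[√186] with discriminant 4·186 = 744.
929 ∤ 744, so 929 is unramified.
Euler's criterion: 186^464 mod 929 = 1. Thus (186|929) = 1.
Legendre symbol 1 ⇒ 929 is split.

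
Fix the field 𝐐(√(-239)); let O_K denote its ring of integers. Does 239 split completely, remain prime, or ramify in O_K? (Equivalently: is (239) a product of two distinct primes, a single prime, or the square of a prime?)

d = -239 ≡ 1 (mod 4), so O_K = ℤ[(1+√-239)/2] and disc(K) = d = -239.
disc(K) = -239 = 239·(-1), so p = 239 is ramified.

ramified — (239) = 𝔭²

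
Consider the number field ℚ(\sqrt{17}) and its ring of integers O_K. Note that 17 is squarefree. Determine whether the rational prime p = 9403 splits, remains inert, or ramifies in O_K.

Since 17 ≡ 1 mod 4, the ring of integers is ℤ[(1+√17)/2] with discriminant 17.
disc(K) = 17 is not divisible by 9403; 9403 is unramified.
Euler's criterion: 17^4701 mod 9403 = 1. Thus (17|9403) = 1.
(17/9403) = 1, so 9403 splits.

splits completely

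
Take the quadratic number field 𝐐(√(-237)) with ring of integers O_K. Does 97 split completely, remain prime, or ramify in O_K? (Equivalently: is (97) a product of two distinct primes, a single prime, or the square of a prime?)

split — (97) = 𝔭₁𝔭₂ with 𝔭₁ ≠ 𝔭₂

d = -237 ≡ 3 (mod 4), so O_K = ℤ[√-237] and disc(K) = 4d = -948.
Since gcd(97, -948) = 1 the prime 97 does not ramify.
Compute (-237/97) via Euler: 54^((97-1)/2) mod 97 = 1, so (-237/97) = 1.
(-237/97) = 1, so 97 splits.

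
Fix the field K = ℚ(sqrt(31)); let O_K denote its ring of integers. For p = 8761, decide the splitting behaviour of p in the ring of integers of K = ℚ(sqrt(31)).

31 mod 4 = 3, hence disc K = 4·31 = 124 and O_K = ℤ[√31].
disc(K) = 124 is not divisible by 8761; 8761 is unramified.
Compute (31/8761) via Euler: 31^((8761-1)/2) mod 8761 = 1, so (31/8761) = 1.
(31/8761) = 1, so 8761 splits.

p splits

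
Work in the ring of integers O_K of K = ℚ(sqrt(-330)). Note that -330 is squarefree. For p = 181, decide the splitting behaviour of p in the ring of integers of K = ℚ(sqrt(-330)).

-330 mod 4 = 2, hence disc K = 4·(-330) = -1320 and O_K = ℤ[√-330].
disc(K) = -1320 is not divisible by 181; 181 is unramified.
Legendre symbol by Euler's criterion: (-330/181) ≡ (-330)^90 ≡ 180 (mod 181), i.e. (-330/181) = -1.
(-330/181) = -1, so 181 is inert.

remains prime (inert)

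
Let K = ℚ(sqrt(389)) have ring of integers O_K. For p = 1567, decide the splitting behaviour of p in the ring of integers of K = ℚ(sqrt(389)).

389 mod 4 = 1, hence disc K = 389 and O_K = ℤ[(1+√389)/2].
Since gcd(1567, 389) = 1 the prime 1567 does not ramify.
Compute (389/1567) via Euler: 389^((1567-1)/2) mod 1567 = 1, so (389/1567) = 1.
(389/1567) = 1, so 1567 splits.

split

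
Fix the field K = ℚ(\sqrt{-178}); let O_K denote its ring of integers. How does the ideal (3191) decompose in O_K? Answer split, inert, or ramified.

Since -178 ≢ 1 mod 4, the ring of integers is ℤ[√-178] with discriminant 4·(-178) = -712.
disc(K) = -712 is not divisible by 3191; 3191 is unramified.
Euler's criterion: (-178)^1595 mod 3191 = 1. Thus (-178|3191) = 1.
(-178/3191) = 1, so 3191 splits.

split — (3191) = 𝔭₁𝔭₂ with 𝔭₁ ≠ 𝔭₂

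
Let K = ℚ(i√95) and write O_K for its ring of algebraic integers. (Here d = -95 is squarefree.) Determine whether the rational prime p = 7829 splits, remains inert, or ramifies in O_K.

split — (7829) = 𝔭₁𝔭₂ with 𝔭₁ ≠ 𝔭₂

Since -95 ≡ 1 mod 4, the ring of integers is ℤ[(1+√-95)/2] with discriminant -95.
7829 ∤ -95, so 7829 is unramified.
(-95/7829) = 7734^3914 mod 7829 = 1, giving Legendre symbol 1.
d is a quadratic residue mod p, hence 7829 splits in O_K.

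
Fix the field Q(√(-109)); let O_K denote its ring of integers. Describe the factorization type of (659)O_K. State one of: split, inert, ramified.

d = -109 ≡ 3 (mod 4), so O_K = ℤ[√-109] and disc(K) = 4d = -436.
disc(K) = -436 is not divisible by 659; 659 is unramified.
Legendre symbol by Euler's criterion: (-109/659) ≡ (-109)^329 ≡ 658 (mod 659), i.e. (-109/659) = -1.
Legendre symbol -1 ⇒ 659 is inert.

p is inert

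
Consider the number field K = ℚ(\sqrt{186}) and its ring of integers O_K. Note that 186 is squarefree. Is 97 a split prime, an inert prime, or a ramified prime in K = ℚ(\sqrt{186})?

186 mod 4 = 2, hence disc K = 4·186 = 744 and O_K = ℤ[√186].
Since gcd(97, 744) = 1 the prime 97 does not ramify.
(186/97) = 89^48 mod 97 = 1, giving Legendre symbol 1.
(186/97) = 1, so 97 splits.

split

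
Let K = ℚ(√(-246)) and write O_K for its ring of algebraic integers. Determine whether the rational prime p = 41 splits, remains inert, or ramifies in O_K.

ramified — (41) = 𝔭²

Since -246 ≢ 1 mod 4, the ring of integers is ℤ[√-246] with discriminant 4·(-246) = -984.
Ramification test: 41 | -984. The prime 41 ramifies in K.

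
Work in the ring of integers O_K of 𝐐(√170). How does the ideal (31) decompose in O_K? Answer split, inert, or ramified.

Since 170 ≢ 1 mod 4, the ring of integers is ℤ[√170] with discriminant 4·170 = 680.
Since gcd(31, 680) = 1 the prime 31 does not ramify.
Legendre symbol by Euler's criterion: (170/31) ≡ 170^15 ≡ 30 (mod 31), i.e. (170/31) = -1.
d is a non-residue mod p, hence 31 remains inert in O_K.

remains prime (inert)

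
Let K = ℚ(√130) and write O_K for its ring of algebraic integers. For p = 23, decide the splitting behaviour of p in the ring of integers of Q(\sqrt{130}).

130 mod 4 = 2, hence disc K = 4·130 = 520 and O_K = ℤ[√130].
disc(K) = 520 is not divisible by 23; 23 is unramified.
Compute (130/23) via Euler: 15^((23-1)/2) mod 23 = 22, so (130/23) = -1.
Legendre symbol -1 ⇒ 23 is inert.

p is inert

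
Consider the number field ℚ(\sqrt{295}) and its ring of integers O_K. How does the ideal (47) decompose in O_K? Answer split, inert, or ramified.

inert

295 mod 4 = 3, hence disc K = 4·295 = 1180 and O_K = ℤ[√295].
Since gcd(47, 1180) = 1 the prime 47 does not ramify.
Euler's criterion: 295^23 mod 47 = 46. Thus (295|47) = -1.
Legendre symbol -1 ⇒ 47 is inert.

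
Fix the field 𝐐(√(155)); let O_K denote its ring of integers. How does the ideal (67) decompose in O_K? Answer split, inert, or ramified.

Since 155 ≢ 1 mod 4, the ring of integers is ℤ[√155] with discriminant 4·155 = 620.
disc(K) = 620 is not divisible by 67; 67 is unramified.
(155/67) = 21^33 mod 67 = 1, giving Legendre symbol 1.
Legendre symbol 1 ⇒ 67 is split.

splits completely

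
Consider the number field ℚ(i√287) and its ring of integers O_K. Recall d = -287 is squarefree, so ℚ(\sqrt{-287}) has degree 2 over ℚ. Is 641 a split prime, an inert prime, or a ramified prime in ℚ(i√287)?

-287 mod 4 = 1, hence disc K = -287 and O_K = ℤ[(1+√-287)/2].
Since gcd(641, -287) = 1 the prime 641 does not ramify.
Legendre symbol by Euler's criterion: (-287/641) ≡ (-287)^320 ≡ 640 (mod 641), i.e. (-287/641) = -1.
(-287/641) = -1, so 641 is inert.

p is inert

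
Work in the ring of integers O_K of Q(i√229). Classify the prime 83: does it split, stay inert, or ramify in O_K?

remains prime (inert)

Since -229 ≢ 1 mod 4, the ring of integers is ℤ[√-229] with discriminant 4·(-229) = -916.
Since gcd(83, -916) = 1 the prime 83 does not ramify.
Legendre symbol by Euler's criterion: (-229/83) ≡ (-229)^41 ≡ 82 (mod 83), i.e. (-229/83) = -1.
Legendre symbol -1 ⇒ 83 is inert.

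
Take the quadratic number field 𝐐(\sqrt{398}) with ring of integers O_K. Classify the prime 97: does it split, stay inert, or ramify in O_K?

Since 398 ≢ 1 mod 4, the ring of integers is ℤ[√398] with discriminant 4·398 = 1592.
97 ∤ 1592, so 97 is unramified.
Compute (398/97) via Euler: 10^((97-1)/2) mod 97 = 96, so (398/97) = -1.
(398/97) = -1, so 97 is inert.

p is inert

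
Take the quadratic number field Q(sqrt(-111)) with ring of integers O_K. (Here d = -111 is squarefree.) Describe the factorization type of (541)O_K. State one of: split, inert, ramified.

inert — (541) stays prime in O_K

-111 mod 4 = 1, hence disc K = -111 and O_K = ℤ[(1+√-111)/2].
Since gcd(541, -111) = 1 the prime 541 does not ramify.
Euler's criterion: (-111)^270 mod 541 = 540. Thus (-111|541) = -1.
d is a non-residue mod p, hence 541 remains inert in O_K.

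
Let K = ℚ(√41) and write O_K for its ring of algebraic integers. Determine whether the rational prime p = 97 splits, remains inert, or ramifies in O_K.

Since 41 ≡ 1 mod 4, the ring of integers is ℤ[(1+√41)/2] with discriminant 41.
disc(K) = 41 is not divisible by 97; 97 is unramified.
Compute (41/97) via Euler: 41^((97-1)/2) mod 97 = 96, so (41/97) = -1.
d is a non-residue mod p, hence 97 remains inert in O_K.

inert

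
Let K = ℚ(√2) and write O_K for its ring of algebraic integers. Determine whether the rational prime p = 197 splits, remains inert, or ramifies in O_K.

197 remains inert

2 mod 4 = 2, hence disc K = 4·2 = 8 and O_K = ℤ[√2].
197 ∤ 8, so 197 is unramified.
Euler's criterion: 2^98 mod 197 = 196. Thus (2|197) = -1.
(2/197) = -1, so 197 is inert.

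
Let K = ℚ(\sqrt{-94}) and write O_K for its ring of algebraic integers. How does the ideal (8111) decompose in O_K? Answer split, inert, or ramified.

8111 splits in O_K

-94 mod 4 = 2, hence disc K = 4·(-94) = -376 and O_K = ℤ[√-94].
8111 ∤ -376, so 8111 is unramified.
Legendre symbol by Euler's criterion: (-94/8111) ≡ (-94)^4055 ≡ 1 (mod 8111), i.e. (-94/8111) = 1.
Legendre symbol 1 ⇒ 8111 is split.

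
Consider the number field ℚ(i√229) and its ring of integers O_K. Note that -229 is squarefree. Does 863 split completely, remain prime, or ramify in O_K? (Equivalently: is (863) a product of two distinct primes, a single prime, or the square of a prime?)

remains prime (inert)

-229 mod 4 = 3, hence disc K = 4·(-229) = -916 and O_K = ℤ[√-229].
Since gcd(863, -916) = 1 the prime 863 does not ramify.
Compute (-229/863) via Euler: 634^((863-1)/2) mod 863 = 862, so (-229/863) = -1.
d is a non-residue mod p, hence 863 remains inert in O_K.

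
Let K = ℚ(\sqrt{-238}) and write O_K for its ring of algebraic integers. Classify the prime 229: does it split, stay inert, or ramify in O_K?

-238 mod 4 = 2, hence disc K = 4·(-238) = -952 and O_K = ℤ[√-238].
disc(K) = -952 is not divisible by 229; 229 is unramified.
Compute (-238/229) via Euler: 220^((229-1)/2) mod 229 = 1, so (-238/229) = 1.
(-238/229) = 1, so 229 splits.

splits completely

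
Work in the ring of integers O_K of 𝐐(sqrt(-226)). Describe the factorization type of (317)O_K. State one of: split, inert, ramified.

-226 mod 4 = 2, hence disc K = 4·(-226) = -904 and O_K = ℤ[√-226].
Since gcd(317, -904) = 1 the prime 317 does not ramify.
Euler's criterion: (-226)^158 mod 317 = 316. Thus (-226|317) = -1.
(-226/317) = -1, so 317 is inert.

317 remains inert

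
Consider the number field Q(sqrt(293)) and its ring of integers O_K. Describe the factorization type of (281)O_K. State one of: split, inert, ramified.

inert

Since 293 ≡ 1 mod 4, the ring of integers is ℤ[(1+√293)/2] with discriminant 293.
Since gcd(281, 293) = 1 the prime 281 does not ramify.
Euler's criterion: 293^140 mod 281 = 280. Thus (293|281) = -1.
Legendre symbol -1 ⇒ 281 is inert.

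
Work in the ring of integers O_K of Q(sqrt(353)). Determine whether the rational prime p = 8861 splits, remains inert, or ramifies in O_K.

p splits

Since 353 ≡ 1 mod 4, the ring of integers is ℤ[(1+√353)/2] with discriminant 353.
8861 ∤ 353, so 8861 is unramified.
(353/8861) = 353^4430 mod 8861 = 1, giving Legendre symbol 1.
d is a quadratic residue mod p, hence 8861 splits in O_K.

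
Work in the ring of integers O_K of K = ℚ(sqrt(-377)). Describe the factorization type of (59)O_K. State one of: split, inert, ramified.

p splits

d = -377 ≡ 3 (mod 4), so O_K = ℤ[√-377] and disc(K) = 4d = -1508.
59 ∤ -1508, so 59 is unramified.
(-377/59) = 36^29 mod 59 = 1, giving Legendre symbol 1.
d is a quadratic residue mod p, hence 59 splits in O_K.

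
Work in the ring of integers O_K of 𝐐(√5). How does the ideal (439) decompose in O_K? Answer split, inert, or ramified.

439 splits in O_K

Since 5 ≡ 1 mod 4, the ring of integers is ℤ[(1+√5)/2] with discriminant 5.
439 ∤ 5, so 439 is unramified.
Legendre symbol by Euler's criterion: (5/439) ≡ 5^219 ≡ 1 (mod 439), i.e. (5/439) = 1.
d is a quadratic residue mod p, hence 439 splits in O_K.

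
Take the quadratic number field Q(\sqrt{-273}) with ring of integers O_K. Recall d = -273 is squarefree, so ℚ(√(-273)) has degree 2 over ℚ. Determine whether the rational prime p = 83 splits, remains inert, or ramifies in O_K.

83 splits in O_K

d = -273 ≡ 3 (mod 4), so O_K = ℤ[√-273] and disc(K) = 4d = -1092.
83 ∤ -1092, so 83 is unramified.
Compute (-273/83) via Euler: 59^((83-1)/2) mod 83 = 1, so (-273/83) = 1.
Legendre symbol 1 ⇒ 83 is split.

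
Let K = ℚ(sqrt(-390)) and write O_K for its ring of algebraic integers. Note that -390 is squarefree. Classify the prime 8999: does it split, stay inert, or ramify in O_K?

inert

Since -390 ≢ 1 mod 4, the ring of integers is ℤ[√-390] with discriminant 4·(-390) = -1560.
disc(K) = -1560 is not divisible by 8999; 8999 is unramified.
Euler's criterion: (-390)^4499 mod 8999 = 8998. Thus (-390|8999) = -1.
Legendre symbol -1 ⇒ 8999 is inert.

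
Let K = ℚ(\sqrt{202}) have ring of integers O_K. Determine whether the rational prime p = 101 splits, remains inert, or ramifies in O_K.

202 mod 4 = 2, hence disc K = 4·202 = 808 and O_K = ℤ[√202].
disc(K) = 808 = 101·8, so p = 101 is ramified.

ramifies in O_K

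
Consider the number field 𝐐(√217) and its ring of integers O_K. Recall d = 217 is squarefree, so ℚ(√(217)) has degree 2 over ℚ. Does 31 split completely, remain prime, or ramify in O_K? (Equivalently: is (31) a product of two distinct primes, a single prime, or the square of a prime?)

Since 217 ≡ 1 mod 4, the ring of integers is ℤ[(1+√217)/2] with discriminant 217.
disc(K) = 217 = 31·7, so p = 31 is ramified.

ramifies in O_K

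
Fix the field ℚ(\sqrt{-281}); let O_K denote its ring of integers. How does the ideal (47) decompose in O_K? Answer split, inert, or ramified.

d = -281 ≡ 3 (mod 4), so O_K = ℤ[√-281] and disc(K) = 4d = -1124.
disc(K) = -1124 is not divisible by 47; 47 is unramified.
Compute (-281/47) via Euler: 1^((47-1)/2) mod 47 = 1, so (-281/47) = 1.
(-281/47) = 1, so 47 splits.

p splits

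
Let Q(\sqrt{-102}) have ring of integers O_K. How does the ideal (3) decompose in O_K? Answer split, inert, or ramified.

-102 mod 4 = 2, hence disc K = 4·(-102) = -408 and O_K = ℤ[√-102].
Ramification test: 3 | -408. The prime 3 ramifies in K.

3 is ramified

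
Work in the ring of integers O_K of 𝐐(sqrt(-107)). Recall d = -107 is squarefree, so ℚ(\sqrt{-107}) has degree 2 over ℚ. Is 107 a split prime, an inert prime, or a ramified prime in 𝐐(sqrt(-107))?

d = -107 ≡ 1 (mod 4), so O_K = ℤ[(1+√-107)/2] and disc(K) = d = -107.
Ramification test: 107 | -107. The prime 107 ramifies in K.

ramified — (107) = 𝔭²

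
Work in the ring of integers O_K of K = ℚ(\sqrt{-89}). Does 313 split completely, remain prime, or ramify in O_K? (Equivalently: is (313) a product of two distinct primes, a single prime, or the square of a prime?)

Since -89 ≢ 1 mod 4, the ring of integers is ℤ[√-89] with discriminant 4·(-89) = -356.
Since gcd(313, -356) = 1 the prime 313 does not ramify.
Legendre symbol by Euler's criterion: (-89/313) ≡ (-89)^156 ≡ 312 (mod 313), i.e. (-89/313) = -1.
d is a non-residue mod p, hence 313 remains inert in O_K.

remains prime (inert)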